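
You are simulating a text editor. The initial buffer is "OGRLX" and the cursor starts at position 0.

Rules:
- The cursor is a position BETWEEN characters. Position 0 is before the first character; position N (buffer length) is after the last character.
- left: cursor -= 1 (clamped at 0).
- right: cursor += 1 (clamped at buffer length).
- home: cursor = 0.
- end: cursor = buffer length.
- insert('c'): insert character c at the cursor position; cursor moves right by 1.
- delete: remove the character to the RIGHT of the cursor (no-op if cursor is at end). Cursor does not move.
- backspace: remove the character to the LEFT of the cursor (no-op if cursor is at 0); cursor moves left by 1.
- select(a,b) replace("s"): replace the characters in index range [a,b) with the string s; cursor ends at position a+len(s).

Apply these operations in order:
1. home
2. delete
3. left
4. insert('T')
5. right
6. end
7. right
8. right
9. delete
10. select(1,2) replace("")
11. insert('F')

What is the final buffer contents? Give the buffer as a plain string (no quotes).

After op 1 (home): buf='OGRLX' cursor=0
After op 2 (delete): buf='GRLX' cursor=0
After op 3 (left): buf='GRLX' cursor=0
After op 4 (insert('T')): buf='TGRLX' cursor=1
After op 5 (right): buf='TGRLX' cursor=2
After op 6 (end): buf='TGRLX' cursor=5
After op 7 (right): buf='TGRLX' cursor=5
After op 8 (right): buf='TGRLX' cursor=5
After op 9 (delete): buf='TGRLX' cursor=5
After op 10 (select(1,2) replace("")): buf='TRLX' cursor=1
After op 11 (insert('F')): buf='TFRLX' cursor=2

Answer: TFRLX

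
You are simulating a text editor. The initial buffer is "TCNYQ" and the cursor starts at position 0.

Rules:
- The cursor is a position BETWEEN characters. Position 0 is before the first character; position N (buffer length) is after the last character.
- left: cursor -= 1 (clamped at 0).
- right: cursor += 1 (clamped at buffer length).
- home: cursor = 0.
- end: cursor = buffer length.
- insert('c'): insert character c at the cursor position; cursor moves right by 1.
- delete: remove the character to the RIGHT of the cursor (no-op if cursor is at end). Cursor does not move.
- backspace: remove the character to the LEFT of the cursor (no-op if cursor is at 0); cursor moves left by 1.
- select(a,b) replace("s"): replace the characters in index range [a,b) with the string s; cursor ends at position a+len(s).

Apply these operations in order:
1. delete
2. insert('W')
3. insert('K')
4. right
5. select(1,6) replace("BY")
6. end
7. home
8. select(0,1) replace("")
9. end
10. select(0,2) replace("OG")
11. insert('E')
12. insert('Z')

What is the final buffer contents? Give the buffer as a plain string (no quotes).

Answer: OGEZ

Derivation:
After op 1 (delete): buf='CNYQ' cursor=0
After op 2 (insert('W')): buf='WCNYQ' cursor=1
After op 3 (insert('K')): buf='WKCNYQ' cursor=2
After op 4 (right): buf='WKCNYQ' cursor=3
After op 5 (select(1,6) replace("BY")): buf='WBY' cursor=3
After op 6 (end): buf='WBY' cursor=3
After op 7 (home): buf='WBY' cursor=0
After op 8 (select(0,1) replace("")): buf='BY' cursor=0
After op 9 (end): buf='BY' cursor=2
After op 10 (select(0,2) replace("OG")): buf='OG' cursor=2
After op 11 (insert('E')): buf='OGE' cursor=3
After op 12 (insert('Z')): buf='OGEZ' cursor=4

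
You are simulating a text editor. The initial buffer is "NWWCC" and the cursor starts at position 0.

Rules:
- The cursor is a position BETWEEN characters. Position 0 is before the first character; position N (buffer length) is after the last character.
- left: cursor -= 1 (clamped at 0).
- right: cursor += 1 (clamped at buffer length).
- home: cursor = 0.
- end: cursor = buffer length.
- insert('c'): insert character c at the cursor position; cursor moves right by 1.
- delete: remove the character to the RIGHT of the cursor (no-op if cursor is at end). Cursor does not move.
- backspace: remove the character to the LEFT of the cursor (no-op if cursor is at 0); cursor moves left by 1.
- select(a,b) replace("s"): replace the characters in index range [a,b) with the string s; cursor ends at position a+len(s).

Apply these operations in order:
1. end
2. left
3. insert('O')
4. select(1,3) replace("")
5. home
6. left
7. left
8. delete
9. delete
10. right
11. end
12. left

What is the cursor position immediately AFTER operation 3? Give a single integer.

Answer: 5

Derivation:
After op 1 (end): buf='NWWCC' cursor=5
After op 2 (left): buf='NWWCC' cursor=4
After op 3 (insert('O')): buf='NWWCOC' cursor=5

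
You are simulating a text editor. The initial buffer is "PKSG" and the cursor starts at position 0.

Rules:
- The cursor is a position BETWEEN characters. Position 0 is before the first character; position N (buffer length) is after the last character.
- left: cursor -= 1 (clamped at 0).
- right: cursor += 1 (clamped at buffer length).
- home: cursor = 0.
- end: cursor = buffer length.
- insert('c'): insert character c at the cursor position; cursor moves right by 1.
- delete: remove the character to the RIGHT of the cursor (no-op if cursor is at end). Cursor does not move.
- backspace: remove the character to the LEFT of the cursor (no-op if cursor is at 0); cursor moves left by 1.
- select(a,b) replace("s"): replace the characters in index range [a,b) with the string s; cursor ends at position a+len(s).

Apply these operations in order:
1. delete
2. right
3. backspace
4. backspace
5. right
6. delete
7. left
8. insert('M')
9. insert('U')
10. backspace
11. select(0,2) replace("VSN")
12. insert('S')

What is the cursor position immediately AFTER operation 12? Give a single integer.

After op 1 (delete): buf='KSG' cursor=0
After op 2 (right): buf='KSG' cursor=1
After op 3 (backspace): buf='SG' cursor=0
After op 4 (backspace): buf='SG' cursor=0
After op 5 (right): buf='SG' cursor=1
After op 6 (delete): buf='S' cursor=1
After op 7 (left): buf='S' cursor=0
After op 8 (insert('M')): buf='MS' cursor=1
After op 9 (insert('U')): buf='MUS' cursor=2
After op 10 (backspace): buf='MS' cursor=1
After op 11 (select(0,2) replace("VSN")): buf='VSN' cursor=3
After op 12 (insert('S')): buf='VSNS' cursor=4

Answer: 4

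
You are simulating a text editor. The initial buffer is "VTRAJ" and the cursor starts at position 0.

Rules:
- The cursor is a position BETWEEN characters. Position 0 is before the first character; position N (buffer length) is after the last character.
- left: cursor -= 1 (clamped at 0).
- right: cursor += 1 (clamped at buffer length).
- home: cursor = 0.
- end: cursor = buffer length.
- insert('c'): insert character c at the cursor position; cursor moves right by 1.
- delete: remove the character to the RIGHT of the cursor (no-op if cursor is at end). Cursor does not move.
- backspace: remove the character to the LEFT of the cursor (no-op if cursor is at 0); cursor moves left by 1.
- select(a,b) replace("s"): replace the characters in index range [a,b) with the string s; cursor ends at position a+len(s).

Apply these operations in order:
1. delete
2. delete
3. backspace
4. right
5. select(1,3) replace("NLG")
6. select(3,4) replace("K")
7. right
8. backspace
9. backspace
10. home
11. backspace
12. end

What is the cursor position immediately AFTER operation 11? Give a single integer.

Answer: 0

Derivation:
After op 1 (delete): buf='TRAJ' cursor=0
After op 2 (delete): buf='RAJ' cursor=0
After op 3 (backspace): buf='RAJ' cursor=0
After op 4 (right): buf='RAJ' cursor=1
After op 5 (select(1,3) replace("NLG")): buf='RNLG' cursor=4
After op 6 (select(3,4) replace("K")): buf='RNLK' cursor=4
After op 7 (right): buf='RNLK' cursor=4
After op 8 (backspace): buf='RNL' cursor=3
After op 9 (backspace): buf='RN' cursor=2
After op 10 (home): buf='RN' cursor=0
After op 11 (backspace): buf='RN' cursor=0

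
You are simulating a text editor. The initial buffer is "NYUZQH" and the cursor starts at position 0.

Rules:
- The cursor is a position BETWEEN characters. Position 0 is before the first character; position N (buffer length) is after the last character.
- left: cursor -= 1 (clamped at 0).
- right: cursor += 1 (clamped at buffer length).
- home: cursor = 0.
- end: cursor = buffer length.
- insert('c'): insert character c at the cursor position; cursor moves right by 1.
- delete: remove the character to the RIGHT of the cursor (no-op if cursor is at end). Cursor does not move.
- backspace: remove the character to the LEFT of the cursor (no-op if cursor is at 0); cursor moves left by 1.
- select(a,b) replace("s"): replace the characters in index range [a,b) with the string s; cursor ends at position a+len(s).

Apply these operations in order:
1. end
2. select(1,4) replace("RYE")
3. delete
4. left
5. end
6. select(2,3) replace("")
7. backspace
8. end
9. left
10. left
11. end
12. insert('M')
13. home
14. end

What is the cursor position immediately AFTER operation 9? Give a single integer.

Answer: 2

Derivation:
After op 1 (end): buf='NYUZQH' cursor=6
After op 2 (select(1,4) replace("RYE")): buf='NRYEQH' cursor=4
After op 3 (delete): buf='NRYEH' cursor=4
After op 4 (left): buf='NRYEH' cursor=3
After op 5 (end): buf='NRYEH' cursor=5
After op 6 (select(2,3) replace("")): buf='NREH' cursor=2
After op 7 (backspace): buf='NEH' cursor=1
After op 8 (end): buf='NEH' cursor=3
After op 9 (left): buf='NEH' cursor=2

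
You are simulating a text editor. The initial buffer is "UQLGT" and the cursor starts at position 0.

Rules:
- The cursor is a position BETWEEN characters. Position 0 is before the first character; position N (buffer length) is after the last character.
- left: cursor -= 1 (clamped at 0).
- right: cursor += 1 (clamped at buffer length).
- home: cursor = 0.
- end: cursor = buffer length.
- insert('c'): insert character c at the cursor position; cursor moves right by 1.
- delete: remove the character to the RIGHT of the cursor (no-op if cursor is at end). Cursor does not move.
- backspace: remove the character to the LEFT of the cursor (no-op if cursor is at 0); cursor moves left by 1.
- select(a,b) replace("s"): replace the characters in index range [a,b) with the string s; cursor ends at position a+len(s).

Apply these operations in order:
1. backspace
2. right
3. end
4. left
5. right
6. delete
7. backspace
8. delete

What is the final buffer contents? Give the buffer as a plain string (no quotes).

After op 1 (backspace): buf='UQLGT' cursor=0
After op 2 (right): buf='UQLGT' cursor=1
After op 3 (end): buf='UQLGT' cursor=5
After op 4 (left): buf='UQLGT' cursor=4
After op 5 (right): buf='UQLGT' cursor=5
After op 6 (delete): buf='UQLGT' cursor=5
After op 7 (backspace): buf='UQLG' cursor=4
After op 8 (delete): buf='UQLG' cursor=4

Answer: UQLG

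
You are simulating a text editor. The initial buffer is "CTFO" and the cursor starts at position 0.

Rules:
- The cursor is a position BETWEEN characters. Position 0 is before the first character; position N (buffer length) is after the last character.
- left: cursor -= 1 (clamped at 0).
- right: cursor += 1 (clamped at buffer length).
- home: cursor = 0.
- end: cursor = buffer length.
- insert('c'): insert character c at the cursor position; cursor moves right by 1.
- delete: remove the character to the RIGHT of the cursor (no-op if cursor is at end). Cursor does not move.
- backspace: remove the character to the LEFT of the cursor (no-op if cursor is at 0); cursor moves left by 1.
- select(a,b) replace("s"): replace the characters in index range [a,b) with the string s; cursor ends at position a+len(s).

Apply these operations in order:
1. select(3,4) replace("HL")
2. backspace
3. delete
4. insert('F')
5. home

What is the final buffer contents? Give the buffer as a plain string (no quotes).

Answer: CTFHF

Derivation:
After op 1 (select(3,4) replace("HL")): buf='CTFHL' cursor=5
After op 2 (backspace): buf='CTFH' cursor=4
After op 3 (delete): buf='CTFH' cursor=4
After op 4 (insert('F')): buf='CTFHF' cursor=5
After op 5 (home): buf='CTFHF' cursor=0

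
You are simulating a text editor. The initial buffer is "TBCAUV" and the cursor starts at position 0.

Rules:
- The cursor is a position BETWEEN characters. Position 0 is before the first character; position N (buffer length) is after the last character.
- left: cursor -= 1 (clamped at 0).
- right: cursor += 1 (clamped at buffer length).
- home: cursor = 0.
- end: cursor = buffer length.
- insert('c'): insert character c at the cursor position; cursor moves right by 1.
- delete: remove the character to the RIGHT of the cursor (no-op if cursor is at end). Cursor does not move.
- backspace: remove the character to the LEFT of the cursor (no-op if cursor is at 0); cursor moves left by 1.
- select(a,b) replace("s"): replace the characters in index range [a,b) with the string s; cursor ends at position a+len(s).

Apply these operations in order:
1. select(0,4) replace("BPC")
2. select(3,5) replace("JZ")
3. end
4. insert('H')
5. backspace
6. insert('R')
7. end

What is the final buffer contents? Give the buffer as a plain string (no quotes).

Answer: BPCJZR

Derivation:
After op 1 (select(0,4) replace("BPC")): buf='BPCUV' cursor=3
After op 2 (select(3,5) replace("JZ")): buf='BPCJZ' cursor=5
After op 3 (end): buf='BPCJZ' cursor=5
After op 4 (insert('H')): buf='BPCJZH' cursor=6
After op 5 (backspace): buf='BPCJZ' cursor=5
After op 6 (insert('R')): buf='BPCJZR' cursor=6
After op 7 (end): buf='BPCJZR' cursor=6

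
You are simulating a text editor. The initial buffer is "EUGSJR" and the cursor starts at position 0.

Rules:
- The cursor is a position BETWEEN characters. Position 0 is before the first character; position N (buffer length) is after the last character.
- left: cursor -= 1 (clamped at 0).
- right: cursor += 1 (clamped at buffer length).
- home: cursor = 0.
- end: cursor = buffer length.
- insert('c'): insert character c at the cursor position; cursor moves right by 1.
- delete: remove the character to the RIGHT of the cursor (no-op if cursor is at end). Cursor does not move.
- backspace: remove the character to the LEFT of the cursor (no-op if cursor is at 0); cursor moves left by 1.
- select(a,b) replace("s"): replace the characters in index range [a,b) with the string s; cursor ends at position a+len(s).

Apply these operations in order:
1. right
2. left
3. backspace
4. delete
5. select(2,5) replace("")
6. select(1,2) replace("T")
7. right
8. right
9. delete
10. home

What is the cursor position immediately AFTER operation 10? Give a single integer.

Answer: 0

Derivation:
After op 1 (right): buf='EUGSJR' cursor=1
After op 2 (left): buf='EUGSJR' cursor=0
After op 3 (backspace): buf='EUGSJR' cursor=0
After op 4 (delete): buf='UGSJR' cursor=0
After op 5 (select(2,5) replace("")): buf='UG' cursor=2
After op 6 (select(1,2) replace("T")): buf='UT' cursor=2
After op 7 (right): buf='UT' cursor=2
After op 8 (right): buf='UT' cursor=2
After op 9 (delete): buf='UT' cursor=2
After op 10 (home): buf='UT' cursor=0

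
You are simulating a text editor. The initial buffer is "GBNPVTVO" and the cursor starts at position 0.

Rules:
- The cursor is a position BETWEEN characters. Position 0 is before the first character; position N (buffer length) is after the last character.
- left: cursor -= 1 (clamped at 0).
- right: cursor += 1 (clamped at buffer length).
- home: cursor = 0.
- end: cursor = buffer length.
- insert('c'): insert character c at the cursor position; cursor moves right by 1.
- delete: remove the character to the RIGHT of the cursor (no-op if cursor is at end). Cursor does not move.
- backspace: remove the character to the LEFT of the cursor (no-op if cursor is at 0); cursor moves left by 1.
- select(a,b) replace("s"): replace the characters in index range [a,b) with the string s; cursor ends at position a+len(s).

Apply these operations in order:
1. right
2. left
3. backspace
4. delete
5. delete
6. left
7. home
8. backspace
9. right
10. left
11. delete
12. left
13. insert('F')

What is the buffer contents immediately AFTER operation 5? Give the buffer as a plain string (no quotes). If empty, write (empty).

After op 1 (right): buf='GBNPVTVO' cursor=1
After op 2 (left): buf='GBNPVTVO' cursor=0
After op 3 (backspace): buf='GBNPVTVO' cursor=0
After op 4 (delete): buf='BNPVTVO' cursor=0
After op 5 (delete): buf='NPVTVO' cursor=0

Answer: NPVTVO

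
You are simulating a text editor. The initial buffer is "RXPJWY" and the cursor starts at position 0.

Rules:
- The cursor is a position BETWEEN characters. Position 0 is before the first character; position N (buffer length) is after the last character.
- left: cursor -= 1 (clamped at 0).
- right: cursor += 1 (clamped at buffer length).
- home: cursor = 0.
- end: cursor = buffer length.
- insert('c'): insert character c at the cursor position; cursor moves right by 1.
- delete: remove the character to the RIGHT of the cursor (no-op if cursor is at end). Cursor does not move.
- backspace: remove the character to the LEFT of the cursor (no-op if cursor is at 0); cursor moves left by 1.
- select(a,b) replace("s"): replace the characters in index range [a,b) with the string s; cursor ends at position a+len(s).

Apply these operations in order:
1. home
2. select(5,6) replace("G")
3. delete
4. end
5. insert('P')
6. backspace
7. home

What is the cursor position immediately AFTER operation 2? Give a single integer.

Answer: 6

Derivation:
After op 1 (home): buf='RXPJWY' cursor=0
After op 2 (select(5,6) replace("G")): buf='RXPJWG' cursor=6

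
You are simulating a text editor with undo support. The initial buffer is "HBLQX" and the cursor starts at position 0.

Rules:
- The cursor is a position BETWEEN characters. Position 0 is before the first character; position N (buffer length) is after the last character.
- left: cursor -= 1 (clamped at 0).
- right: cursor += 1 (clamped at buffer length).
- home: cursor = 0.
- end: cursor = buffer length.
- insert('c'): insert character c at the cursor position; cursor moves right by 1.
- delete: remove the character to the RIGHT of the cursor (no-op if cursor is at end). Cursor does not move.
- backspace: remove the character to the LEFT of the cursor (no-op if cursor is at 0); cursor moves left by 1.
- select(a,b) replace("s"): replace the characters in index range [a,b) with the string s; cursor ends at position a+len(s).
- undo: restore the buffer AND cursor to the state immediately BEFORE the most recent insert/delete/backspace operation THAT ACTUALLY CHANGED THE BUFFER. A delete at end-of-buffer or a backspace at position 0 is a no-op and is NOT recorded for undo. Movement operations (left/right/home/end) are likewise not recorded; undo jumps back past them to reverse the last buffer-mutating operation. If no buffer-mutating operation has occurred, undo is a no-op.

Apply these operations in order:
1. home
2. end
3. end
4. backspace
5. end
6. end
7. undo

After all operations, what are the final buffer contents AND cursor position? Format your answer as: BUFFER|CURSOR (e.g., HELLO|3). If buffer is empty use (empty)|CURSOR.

After op 1 (home): buf='HBLQX' cursor=0
After op 2 (end): buf='HBLQX' cursor=5
After op 3 (end): buf='HBLQX' cursor=5
After op 4 (backspace): buf='HBLQ' cursor=4
After op 5 (end): buf='HBLQ' cursor=4
After op 6 (end): buf='HBLQ' cursor=4
After op 7 (undo): buf='HBLQX' cursor=5

Answer: HBLQX|5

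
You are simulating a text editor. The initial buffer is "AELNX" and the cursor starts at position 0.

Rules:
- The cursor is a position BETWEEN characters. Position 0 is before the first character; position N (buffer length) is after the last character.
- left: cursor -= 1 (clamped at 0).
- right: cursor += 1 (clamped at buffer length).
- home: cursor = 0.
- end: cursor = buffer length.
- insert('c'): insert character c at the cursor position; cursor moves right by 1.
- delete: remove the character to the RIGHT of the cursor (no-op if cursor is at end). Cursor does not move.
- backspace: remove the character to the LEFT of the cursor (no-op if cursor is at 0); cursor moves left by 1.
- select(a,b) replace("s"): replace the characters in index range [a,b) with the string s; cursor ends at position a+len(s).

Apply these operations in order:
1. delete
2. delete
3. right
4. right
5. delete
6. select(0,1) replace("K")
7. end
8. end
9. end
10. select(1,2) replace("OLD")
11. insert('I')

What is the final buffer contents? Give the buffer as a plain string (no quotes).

Answer: KOLDI

Derivation:
After op 1 (delete): buf='ELNX' cursor=0
After op 2 (delete): buf='LNX' cursor=0
After op 3 (right): buf='LNX' cursor=1
After op 4 (right): buf='LNX' cursor=2
After op 5 (delete): buf='LN' cursor=2
After op 6 (select(0,1) replace("K")): buf='KN' cursor=1
After op 7 (end): buf='KN' cursor=2
After op 8 (end): buf='KN' cursor=2
After op 9 (end): buf='KN' cursor=2
After op 10 (select(1,2) replace("OLD")): buf='KOLD' cursor=4
After op 11 (insert('I')): buf='KOLDI' cursor=5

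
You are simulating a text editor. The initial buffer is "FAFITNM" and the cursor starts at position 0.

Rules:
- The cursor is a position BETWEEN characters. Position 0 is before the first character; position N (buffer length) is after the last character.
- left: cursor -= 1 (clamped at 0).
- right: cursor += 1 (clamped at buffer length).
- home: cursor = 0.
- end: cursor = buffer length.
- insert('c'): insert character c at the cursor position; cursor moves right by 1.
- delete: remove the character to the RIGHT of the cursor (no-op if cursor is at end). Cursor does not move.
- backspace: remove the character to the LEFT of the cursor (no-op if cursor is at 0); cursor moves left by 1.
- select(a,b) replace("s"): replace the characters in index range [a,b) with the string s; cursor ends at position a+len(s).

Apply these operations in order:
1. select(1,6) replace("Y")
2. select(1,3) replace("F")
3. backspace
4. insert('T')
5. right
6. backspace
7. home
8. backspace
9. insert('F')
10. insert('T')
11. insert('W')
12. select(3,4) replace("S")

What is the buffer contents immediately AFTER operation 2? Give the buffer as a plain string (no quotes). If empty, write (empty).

After op 1 (select(1,6) replace("Y")): buf='FYM' cursor=2
After op 2 (select(1,3) replace("F")): buf='FF' cursor=2

Answer: FF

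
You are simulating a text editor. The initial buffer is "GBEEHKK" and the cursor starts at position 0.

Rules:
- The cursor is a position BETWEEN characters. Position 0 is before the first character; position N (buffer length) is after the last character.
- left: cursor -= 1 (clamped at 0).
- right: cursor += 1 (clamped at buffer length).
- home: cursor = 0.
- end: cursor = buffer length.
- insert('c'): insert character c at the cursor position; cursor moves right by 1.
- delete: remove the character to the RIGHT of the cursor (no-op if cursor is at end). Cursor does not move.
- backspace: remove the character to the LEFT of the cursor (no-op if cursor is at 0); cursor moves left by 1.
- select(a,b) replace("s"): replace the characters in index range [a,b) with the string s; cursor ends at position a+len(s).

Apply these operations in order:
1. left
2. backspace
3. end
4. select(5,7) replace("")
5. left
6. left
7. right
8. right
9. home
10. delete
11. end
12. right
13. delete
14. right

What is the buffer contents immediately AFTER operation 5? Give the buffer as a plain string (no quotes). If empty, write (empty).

After op 1 (left): buf='GBEEHKK' cursor=0
After op 2 (backspace): buf='GBEEHKK' cursor=0
After op 3 (end): buf='GBEEHKK' cursor=7
After op 4 (select(5,7) replace("")): buf='GBEEH' cursor=5
After op 5 (left): buf='GBEEH' cursor=4

Answer: GBEEH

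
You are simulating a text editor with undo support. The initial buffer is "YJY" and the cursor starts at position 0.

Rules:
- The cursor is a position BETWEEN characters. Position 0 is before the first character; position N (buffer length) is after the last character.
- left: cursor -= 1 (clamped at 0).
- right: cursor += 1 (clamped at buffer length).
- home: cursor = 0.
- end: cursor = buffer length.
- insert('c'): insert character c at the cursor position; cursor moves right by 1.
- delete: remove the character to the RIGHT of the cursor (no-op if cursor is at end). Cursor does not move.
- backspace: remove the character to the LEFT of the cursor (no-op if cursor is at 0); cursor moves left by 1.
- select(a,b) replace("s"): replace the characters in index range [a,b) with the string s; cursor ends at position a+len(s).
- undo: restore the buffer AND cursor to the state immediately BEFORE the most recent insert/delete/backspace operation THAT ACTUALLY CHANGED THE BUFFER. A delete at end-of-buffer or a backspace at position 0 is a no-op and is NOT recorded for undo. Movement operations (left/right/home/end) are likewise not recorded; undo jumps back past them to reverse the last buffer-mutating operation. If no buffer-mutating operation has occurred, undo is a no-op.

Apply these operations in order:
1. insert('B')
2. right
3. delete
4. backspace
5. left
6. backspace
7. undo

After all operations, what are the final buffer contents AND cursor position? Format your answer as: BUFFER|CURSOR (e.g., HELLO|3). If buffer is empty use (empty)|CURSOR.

After op 1 (insert('B')): buf='BYJY' cursor=1
After op 2 (right): buf='BYJY' cursor=2
After op 3 (delete): buf='BYY' cursor=2
After op 4 (backspace): buf='BY' cursor=1
After op 5 (left): buf='BY' cursor=0
After op 6 (backspace): buf='BY' cursor=0
After op 7 (undo): buf='BYY' cursor=2

Answer: BYY|2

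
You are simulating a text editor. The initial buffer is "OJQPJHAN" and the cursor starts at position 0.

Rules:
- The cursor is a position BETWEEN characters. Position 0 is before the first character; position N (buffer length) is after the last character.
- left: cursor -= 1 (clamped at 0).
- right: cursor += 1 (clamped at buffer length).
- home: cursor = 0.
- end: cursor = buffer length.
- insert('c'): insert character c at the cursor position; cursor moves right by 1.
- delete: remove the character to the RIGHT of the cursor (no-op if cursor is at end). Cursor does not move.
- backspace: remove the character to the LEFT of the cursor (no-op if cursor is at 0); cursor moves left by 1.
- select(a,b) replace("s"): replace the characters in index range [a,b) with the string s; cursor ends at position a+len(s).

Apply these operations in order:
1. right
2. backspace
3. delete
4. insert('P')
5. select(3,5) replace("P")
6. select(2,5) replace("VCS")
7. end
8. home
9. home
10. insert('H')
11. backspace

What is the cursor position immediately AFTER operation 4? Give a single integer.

Answer: 1

Derivation:
After op 1 (right): buf='OJQPJHAN' cursor=1
After op 2 (backspace): buf='JQPJHAN' cursor=0
After op 3 (delete): buf='QPJHAN' cursor=0
After op 4 (insert('P')): buf='PQPJHAN' cursor=1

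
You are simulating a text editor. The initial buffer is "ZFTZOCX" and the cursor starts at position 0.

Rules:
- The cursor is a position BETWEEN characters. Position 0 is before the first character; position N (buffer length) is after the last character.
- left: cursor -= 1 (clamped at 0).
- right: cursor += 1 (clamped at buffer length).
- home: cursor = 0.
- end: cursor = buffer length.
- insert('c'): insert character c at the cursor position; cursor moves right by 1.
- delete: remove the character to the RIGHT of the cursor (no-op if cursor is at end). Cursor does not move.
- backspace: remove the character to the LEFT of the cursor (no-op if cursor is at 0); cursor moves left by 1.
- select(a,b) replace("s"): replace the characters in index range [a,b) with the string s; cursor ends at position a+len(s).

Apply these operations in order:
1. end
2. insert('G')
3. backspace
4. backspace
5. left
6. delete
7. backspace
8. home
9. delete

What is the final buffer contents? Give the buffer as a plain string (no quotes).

Answer: FTZ

Derivation:
After op 1 (end): buf='ZFTZOCX' cursor=7
After op 2 (insert('G')): buf='ZFTZOCXG' cursor=8
After op 3 (backspace): buf='ZFTZOCX' cursor=7
After op 4 (backspace): buf='ZFTZOC' cursor=6
After op 5 (left): buf='ZFTZOC' cursor=5
After op 6 (delete): buf='ZFTZO' cursor=5
After op 7 (backspace): buf='ZFTZ' cursor=4
After op 8 (home): buf='ZFTZ' cursor=0
After op 9 (delete): buf='FTZ' cursor=0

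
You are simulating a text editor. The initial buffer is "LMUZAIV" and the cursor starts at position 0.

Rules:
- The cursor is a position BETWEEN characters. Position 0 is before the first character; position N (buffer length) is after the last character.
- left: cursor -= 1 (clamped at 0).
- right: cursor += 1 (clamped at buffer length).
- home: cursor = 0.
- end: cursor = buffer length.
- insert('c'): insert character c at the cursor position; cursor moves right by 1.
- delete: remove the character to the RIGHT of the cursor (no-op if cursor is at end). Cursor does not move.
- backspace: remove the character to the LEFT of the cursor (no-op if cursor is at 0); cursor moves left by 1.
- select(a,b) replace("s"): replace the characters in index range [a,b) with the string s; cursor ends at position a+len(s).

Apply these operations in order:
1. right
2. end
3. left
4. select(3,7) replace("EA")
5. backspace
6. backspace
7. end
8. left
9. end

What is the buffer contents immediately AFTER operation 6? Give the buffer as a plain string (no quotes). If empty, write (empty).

Answer: LMU

Derivation:
After op 1 (right): buf='LMUZAIV' cursor=1
After op 2 (end): buf='LMUZAIV' cursor=7
After op 3 (left): buf='LMUZAIV' cursor=6
After op 4 (select(3,7) replace("EA")): buf='LMUEA' cursor=5
After op 5 (backspace): buf='LMUE' cursor=4
After op 6 (backspace): buf='LMU' cursor=3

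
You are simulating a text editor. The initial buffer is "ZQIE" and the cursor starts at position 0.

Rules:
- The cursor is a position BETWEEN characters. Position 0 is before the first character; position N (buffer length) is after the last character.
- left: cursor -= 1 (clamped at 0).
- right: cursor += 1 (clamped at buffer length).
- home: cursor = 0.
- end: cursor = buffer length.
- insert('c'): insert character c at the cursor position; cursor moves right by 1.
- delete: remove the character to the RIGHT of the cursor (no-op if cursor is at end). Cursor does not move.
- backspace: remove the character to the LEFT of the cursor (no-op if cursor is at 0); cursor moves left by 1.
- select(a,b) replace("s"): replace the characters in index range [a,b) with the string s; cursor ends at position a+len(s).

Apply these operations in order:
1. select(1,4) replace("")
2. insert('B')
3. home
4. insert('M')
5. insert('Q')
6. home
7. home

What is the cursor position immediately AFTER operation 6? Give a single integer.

After op 1 (select(1,4) replace("")): buf='Z' cursor=1
After op 2 (insert('B')): buf='ZB' cursor=2
After op 3 (home): buf='ZB' cursor=0
After op 4 (insert('M')): buf='MZB' cursor=1
After op 5 (insert('Q')): buf='MQZB' cursor=2
After op 6 (home): buf='MQZB' cursor=0

Answer: 0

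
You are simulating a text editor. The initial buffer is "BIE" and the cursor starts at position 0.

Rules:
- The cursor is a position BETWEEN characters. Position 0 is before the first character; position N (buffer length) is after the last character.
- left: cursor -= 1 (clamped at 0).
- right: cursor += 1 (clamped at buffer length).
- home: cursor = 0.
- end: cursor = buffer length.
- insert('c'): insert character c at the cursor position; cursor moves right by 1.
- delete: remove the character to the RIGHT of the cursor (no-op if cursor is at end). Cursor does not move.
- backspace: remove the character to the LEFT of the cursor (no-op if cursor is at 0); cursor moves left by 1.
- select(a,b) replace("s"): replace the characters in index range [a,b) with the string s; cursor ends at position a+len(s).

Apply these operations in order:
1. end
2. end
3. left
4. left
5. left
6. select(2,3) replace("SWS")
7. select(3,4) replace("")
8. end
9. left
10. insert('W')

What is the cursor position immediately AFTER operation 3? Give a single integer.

Answer: 2

Derivation:
After op 1 (end): buf='BIE' cursor=3
After op 2 (end): buf='BIE' cursor=3
After op 3 (left): buf='BIE' cursor=2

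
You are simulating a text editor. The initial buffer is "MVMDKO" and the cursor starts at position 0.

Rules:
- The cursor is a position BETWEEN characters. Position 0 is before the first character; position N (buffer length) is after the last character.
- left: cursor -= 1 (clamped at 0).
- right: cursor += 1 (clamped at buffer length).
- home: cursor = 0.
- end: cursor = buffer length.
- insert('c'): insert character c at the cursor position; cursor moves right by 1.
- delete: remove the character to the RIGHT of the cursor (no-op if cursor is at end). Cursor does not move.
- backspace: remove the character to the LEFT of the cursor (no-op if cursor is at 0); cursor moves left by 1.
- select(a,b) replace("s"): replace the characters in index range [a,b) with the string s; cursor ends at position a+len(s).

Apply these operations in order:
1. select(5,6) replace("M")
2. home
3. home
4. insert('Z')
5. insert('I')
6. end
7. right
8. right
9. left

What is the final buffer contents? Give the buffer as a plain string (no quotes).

After op 1 (select(5,6) replace("M")): buf='MVMDKM' cursor=6
After op 2 (home): buf='MVMDKM' cursor=0
After op 3 (home): buf='MVMDKM' cursor=0
After op 4 (insert('Z')): buf='ZMVMDKM' cursor=1
After op 5 (insert('I')): buf='ZIMVMDKM' cursor=2
After op 6 (end): buf='ZIMVMDKM' cursor=8
After op 7 (right): buf='ZIMVMDKM' cursor=8
After op 8 (right): buf='ZIMVMDKM' cursor=8
After op 9 (left): buf='ZIMVMDKM' cursor=7

Answer: ZIMVMDKM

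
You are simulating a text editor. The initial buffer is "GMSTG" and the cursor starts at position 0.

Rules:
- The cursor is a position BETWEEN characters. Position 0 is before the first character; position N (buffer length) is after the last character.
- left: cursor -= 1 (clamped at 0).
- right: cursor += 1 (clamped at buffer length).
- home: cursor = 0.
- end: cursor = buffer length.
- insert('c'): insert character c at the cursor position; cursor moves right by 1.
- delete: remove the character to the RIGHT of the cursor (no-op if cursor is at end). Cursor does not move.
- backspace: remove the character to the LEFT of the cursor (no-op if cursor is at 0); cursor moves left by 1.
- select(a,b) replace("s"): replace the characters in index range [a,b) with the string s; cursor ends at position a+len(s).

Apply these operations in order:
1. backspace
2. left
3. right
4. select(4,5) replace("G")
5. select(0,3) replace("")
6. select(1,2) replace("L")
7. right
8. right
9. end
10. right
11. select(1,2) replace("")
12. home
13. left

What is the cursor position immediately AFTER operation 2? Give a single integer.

Answer: 0

Derivation:
After op 1 (backspace): buf='GMSTG' cursor=0
After op 2 (left): buf='GMSTG' cursor=0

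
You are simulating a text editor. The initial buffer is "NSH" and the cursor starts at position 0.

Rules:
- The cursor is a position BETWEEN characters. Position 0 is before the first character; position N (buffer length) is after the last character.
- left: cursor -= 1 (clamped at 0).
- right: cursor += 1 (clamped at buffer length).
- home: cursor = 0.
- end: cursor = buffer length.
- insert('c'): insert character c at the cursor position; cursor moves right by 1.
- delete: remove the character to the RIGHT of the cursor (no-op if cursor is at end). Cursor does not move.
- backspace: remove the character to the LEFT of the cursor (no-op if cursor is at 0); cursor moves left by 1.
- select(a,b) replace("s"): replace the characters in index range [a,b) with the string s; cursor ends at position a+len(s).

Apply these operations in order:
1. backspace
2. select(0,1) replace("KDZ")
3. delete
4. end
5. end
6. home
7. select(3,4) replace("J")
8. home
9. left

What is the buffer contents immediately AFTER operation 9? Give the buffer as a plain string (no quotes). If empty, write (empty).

After op 1 (backspace): buf='NSH' cursor=0
After op 2 (select(0,1) replace("KDZ")): buf='KDZSH' cursor=3
After op 3 (delete): buf='KDZH' cursor=3
After op 4 (end): buf='KDZH' cursor=4
After op 5 (end): buf='KDZH' cursor=4
After op 6 (home): buf='KDZH' cursor=0
After op 7 (select(3,4) replace("J")): buf='KDZJ' cursor=4
After op 8 (home): buf='KDZJ' cursor=0
After op 9 (left): buf='KDZJ' cursor=0

Answer: KDZJ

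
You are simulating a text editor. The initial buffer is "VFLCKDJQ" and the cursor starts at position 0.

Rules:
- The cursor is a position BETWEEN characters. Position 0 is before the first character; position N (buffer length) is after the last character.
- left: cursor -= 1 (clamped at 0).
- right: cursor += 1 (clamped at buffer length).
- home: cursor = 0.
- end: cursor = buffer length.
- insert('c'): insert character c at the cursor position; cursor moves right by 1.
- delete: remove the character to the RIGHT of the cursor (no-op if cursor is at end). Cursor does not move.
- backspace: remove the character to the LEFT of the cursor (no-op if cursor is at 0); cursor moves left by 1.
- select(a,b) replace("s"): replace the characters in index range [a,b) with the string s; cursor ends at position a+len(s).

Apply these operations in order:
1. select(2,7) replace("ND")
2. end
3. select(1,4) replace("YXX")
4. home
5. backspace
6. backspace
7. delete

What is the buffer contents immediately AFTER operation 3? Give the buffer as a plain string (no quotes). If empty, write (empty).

After op 1 (select(2,7) replace("ND")): buf='VFNDQ' cursor=4
After op 2 (end): buf='VFNDQ' cursor=5
After op 3 (select(1,4) replace("YXX")): buf='VYXXQ' cursor=4

Answer: VYXXQ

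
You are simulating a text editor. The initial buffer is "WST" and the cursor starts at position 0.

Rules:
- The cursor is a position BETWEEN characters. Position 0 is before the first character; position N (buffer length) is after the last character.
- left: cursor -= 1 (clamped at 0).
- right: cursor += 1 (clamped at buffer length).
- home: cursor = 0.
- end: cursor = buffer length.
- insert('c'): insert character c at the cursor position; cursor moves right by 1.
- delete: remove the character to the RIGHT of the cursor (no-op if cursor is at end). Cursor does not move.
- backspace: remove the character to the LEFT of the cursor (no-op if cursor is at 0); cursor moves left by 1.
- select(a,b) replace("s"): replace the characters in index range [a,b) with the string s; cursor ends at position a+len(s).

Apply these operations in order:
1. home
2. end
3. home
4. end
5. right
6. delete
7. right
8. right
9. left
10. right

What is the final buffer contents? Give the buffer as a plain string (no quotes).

Answer: WST

Derivation:
After op 1 (home): buf='WST' cursor=0
After op 2 (end): buf='WST' cursor=3
After op 3 (home): buf='WST' cursor=0
After op 4 (end): buf='WST' cursor=3
After op 5 (right): buf='WST' cursor=3
After op 6 (delete): buf='WST' cursor=3
After op 7 (right): buf='WST' cursor=3
After op 8 (right): buf='WST' cursor=3
After op 9 (left): buf='WST' cursor=2
After op 10 (right): buf='WST' cursor=3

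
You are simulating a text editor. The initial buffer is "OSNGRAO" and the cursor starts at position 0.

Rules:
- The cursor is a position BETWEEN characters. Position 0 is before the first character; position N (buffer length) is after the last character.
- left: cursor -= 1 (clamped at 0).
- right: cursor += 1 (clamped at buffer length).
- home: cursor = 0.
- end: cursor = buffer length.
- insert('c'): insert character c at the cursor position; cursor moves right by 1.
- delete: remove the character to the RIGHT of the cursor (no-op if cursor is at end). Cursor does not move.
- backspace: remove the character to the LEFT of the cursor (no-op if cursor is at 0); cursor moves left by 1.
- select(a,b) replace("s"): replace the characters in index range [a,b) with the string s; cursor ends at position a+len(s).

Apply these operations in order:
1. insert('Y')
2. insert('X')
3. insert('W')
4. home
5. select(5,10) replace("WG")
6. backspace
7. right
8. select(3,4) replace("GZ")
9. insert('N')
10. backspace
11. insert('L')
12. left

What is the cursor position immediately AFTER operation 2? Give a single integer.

Answer: 2

Derivation:
After op 1 (insert('Y')): buf='YOSNGRAO' cursor=1
After op 2 (insert('X')): buf='YXOSNGRAO' cursor=2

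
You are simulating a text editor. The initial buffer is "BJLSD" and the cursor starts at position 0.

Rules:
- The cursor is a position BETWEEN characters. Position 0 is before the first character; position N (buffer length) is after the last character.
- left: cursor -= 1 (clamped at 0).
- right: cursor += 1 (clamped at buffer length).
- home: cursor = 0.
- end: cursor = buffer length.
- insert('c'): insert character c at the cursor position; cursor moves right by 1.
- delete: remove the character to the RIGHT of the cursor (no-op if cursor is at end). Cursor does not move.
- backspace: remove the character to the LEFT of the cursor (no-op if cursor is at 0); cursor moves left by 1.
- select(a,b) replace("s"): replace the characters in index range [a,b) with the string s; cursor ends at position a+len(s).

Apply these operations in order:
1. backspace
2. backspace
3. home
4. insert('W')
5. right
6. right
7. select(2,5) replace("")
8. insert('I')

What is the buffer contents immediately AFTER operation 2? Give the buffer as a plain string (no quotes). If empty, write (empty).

After op 1 (backspace): buf='BJLSD' cursor=0
After op 2 (backspace): buf='BJLSD' cursor=0

Answer: BJLSD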